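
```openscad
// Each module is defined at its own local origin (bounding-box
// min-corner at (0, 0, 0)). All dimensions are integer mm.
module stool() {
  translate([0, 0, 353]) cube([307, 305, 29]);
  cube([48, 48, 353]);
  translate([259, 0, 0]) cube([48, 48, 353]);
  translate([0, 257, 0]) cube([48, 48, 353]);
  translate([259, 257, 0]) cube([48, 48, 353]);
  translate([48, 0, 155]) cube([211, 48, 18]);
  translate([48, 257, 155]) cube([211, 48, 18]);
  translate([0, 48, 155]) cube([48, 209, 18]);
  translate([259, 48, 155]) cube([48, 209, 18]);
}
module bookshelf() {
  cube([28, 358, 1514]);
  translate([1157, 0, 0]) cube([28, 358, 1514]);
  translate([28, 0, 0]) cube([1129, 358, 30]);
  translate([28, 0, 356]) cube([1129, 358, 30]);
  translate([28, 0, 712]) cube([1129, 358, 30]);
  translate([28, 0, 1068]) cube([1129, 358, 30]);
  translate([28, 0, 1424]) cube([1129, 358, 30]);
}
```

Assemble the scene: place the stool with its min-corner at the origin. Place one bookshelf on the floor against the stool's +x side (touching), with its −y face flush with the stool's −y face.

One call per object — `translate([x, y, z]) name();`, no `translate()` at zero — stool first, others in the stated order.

stool();
translate([307, 0, 0]) bookshelf();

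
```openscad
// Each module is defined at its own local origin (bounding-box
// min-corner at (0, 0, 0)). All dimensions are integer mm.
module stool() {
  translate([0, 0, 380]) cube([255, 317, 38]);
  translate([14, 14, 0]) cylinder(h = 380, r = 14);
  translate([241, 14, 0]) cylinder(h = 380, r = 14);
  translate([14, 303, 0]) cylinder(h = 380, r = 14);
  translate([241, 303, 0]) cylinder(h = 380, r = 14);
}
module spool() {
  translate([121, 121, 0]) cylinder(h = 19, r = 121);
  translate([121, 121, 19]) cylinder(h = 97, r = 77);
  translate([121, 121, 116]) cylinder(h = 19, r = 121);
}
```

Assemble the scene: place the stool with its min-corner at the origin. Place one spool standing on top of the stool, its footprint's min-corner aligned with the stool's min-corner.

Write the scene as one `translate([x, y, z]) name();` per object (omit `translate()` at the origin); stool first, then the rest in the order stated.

stool();
translate([0, 0, 418]) spool();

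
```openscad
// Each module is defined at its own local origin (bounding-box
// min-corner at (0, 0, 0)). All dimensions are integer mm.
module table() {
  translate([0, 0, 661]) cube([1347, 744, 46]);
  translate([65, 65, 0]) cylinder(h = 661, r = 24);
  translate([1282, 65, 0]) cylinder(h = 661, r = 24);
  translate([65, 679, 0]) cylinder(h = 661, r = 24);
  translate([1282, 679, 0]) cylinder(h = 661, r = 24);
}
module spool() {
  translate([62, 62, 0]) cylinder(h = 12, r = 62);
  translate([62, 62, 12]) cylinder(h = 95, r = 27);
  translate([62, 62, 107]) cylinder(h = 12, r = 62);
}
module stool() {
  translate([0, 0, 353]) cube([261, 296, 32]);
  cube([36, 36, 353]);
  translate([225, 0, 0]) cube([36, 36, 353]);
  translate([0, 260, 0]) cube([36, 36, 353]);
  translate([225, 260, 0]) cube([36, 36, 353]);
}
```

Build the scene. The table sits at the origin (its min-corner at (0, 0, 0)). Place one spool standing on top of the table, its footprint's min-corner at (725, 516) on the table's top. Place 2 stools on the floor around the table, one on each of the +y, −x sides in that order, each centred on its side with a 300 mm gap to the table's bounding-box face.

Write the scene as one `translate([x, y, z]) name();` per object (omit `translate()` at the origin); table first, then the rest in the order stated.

table();
translate([725, 516, 707]) spool();
translate([543, 1044, 0]) stool();
translate([-561, 224, 0]) stool();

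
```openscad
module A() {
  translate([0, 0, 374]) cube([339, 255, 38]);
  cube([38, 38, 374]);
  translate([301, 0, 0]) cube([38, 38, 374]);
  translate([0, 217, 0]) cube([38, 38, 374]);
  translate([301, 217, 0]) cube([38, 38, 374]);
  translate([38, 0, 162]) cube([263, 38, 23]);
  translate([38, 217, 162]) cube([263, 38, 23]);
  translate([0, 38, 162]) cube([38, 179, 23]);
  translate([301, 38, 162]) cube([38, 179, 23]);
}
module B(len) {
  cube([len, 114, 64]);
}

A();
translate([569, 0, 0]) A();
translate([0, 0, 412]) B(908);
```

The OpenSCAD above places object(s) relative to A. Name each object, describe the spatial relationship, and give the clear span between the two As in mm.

Second stool starts at x = 569; first ends at x = 339; clear span = 569 − 339 = 230 mm.

A is a stool. B is a beam. A beam spans the tops of two stools. The clear span between the two stools is 230 mm.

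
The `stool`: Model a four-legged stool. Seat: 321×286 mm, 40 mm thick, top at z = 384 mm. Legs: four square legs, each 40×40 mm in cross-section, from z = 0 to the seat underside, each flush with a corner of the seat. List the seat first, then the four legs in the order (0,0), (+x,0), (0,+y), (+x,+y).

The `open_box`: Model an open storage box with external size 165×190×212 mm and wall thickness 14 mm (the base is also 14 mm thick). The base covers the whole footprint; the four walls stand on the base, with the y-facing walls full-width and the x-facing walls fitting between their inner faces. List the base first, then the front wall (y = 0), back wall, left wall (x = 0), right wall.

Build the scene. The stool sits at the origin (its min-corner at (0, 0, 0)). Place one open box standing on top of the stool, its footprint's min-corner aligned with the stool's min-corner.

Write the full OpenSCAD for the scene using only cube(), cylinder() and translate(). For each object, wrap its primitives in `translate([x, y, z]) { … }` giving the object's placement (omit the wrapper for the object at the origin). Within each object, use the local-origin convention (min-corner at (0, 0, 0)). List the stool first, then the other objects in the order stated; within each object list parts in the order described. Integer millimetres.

translate([0, 0, 344]) cube([321, 286, 40]);
cube([40, 40, 344]);
translate([281, 0, 0]) cube([40, 40, 344]);
translate([0, 246, 0]) cube([40, 40, 344]);
translate([281, 246, 0]) cube([40, 40, 344]);
translate([0, 0, 384]) {
  cube([165, 190, 14]);
  translate([0, 0, 14]) cube([165, 14, 198]);
  translate([0, 176, 14]) cube([165, 14, 198]);
  translate([0, 14, 14]) cube([14, 162, 198]);
  translate([151, 14, 14]) cube([14, 162, 198]);
}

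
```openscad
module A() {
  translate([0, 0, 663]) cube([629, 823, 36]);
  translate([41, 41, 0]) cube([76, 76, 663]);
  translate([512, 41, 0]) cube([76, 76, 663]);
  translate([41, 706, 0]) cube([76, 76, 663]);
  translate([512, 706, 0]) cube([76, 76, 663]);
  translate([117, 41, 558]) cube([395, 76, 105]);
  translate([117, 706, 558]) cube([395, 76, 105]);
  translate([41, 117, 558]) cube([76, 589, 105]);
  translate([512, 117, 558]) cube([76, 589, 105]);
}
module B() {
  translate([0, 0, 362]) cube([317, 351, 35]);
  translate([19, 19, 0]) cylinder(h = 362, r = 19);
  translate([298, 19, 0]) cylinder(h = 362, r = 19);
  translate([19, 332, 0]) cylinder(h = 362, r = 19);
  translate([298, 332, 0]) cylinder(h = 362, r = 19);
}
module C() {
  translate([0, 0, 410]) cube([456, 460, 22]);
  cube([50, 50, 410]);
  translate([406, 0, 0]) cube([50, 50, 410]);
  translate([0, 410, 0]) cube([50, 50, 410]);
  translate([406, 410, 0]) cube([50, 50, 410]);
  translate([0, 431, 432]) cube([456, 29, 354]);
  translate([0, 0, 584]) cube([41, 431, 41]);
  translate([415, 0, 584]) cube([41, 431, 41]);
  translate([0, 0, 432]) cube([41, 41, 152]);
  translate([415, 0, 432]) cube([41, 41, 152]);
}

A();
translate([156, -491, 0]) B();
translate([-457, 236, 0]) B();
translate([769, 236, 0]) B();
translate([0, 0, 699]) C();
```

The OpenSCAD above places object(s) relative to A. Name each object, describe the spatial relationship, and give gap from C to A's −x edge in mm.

A is a table. B is a stool. C is a chair. Three stools sit around the table at the −y, −x, +x sides. The chair is on top of the table. The gap from the chair to the table's −x edge is 0 mm.

The chair's min-x is at 0; the table's min-x is 0; gap = 0 mm.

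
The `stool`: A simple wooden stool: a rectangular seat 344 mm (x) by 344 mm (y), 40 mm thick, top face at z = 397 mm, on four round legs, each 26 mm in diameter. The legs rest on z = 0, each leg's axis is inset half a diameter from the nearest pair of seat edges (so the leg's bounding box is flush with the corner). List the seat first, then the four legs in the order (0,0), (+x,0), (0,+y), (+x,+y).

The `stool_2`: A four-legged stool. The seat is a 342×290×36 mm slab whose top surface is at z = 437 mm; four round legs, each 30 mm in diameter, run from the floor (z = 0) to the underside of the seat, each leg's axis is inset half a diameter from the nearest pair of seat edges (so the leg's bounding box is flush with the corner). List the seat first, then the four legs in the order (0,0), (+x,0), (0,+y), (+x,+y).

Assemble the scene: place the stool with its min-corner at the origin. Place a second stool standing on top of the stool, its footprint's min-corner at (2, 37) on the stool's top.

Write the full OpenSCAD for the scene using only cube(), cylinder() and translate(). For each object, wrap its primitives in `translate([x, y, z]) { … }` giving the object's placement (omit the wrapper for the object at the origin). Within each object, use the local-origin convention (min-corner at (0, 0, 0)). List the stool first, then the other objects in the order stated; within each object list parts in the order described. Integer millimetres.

translate([0, 0, 357]) cube([344, 344, 40]);
translate([13, 13, 0]) cylinder(h = 357, r = 13);
translate([331, 13, 0]) cylinder(h = 357, r = 13);
translate([13, 331, 0]) cylinder(h = 357, r = 13);
translate([331, 331, 0]) cylinder(h = 357, r = 13);
translate([2, 37, 397]) {
  translate([0, 0, 401]) cube([342, 290, 36]);
  translate([15, 15, 0]) cylinder(h = 401, r = 15);
  translate([327, 15, 0]) cylinder(h = 401, r = 15);
  translate([15, 275, 0]) cylinder(h = 401, r = 15);
  translate([327, 275, 0]) cylinder(h = 401, r = 15);
}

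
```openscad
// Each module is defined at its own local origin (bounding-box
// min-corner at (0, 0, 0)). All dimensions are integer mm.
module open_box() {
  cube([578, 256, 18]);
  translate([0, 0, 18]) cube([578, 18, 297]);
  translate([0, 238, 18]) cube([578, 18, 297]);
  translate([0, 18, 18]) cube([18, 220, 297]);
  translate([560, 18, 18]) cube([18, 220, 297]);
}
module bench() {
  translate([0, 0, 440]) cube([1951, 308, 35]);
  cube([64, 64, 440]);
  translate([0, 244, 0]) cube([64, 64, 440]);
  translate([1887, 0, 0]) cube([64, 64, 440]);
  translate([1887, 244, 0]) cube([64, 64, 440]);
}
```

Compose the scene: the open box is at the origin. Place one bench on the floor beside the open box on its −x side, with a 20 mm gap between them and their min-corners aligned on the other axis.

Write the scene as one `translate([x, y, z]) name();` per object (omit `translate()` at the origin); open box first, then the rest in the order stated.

open_box();
translate([-1971, 0, 0]) bench();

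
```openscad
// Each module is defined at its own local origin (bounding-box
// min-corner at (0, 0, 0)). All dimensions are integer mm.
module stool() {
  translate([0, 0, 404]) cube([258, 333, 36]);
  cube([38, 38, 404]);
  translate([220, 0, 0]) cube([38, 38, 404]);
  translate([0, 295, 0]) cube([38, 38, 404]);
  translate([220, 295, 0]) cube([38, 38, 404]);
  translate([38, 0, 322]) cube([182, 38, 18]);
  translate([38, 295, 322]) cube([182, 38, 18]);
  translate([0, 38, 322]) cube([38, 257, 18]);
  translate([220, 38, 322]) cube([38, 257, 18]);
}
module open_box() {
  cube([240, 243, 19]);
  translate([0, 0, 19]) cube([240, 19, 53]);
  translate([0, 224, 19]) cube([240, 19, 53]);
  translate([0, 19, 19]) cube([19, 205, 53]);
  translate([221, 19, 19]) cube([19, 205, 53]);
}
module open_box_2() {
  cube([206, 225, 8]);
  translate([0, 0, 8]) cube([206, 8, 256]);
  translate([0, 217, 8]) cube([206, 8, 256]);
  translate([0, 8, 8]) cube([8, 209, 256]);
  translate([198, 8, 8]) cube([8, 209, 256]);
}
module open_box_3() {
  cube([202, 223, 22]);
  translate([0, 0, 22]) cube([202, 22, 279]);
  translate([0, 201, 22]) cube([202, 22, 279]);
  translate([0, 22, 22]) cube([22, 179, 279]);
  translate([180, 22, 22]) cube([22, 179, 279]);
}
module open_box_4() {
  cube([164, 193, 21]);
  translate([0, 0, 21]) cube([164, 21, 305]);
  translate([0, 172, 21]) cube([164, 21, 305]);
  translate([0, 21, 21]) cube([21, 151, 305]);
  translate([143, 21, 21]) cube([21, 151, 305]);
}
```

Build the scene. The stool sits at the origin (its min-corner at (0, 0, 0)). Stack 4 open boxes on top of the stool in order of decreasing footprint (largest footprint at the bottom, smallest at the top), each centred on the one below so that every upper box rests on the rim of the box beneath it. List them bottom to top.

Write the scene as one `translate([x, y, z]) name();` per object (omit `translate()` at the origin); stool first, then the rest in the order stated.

stool();
translate([9, 45, 440]) open_box();
translate([26, 54, 512]) open_box_2();
translate([28, 55, 776]) open_box_3();
translate([47, 70, 1077]) open_box_4();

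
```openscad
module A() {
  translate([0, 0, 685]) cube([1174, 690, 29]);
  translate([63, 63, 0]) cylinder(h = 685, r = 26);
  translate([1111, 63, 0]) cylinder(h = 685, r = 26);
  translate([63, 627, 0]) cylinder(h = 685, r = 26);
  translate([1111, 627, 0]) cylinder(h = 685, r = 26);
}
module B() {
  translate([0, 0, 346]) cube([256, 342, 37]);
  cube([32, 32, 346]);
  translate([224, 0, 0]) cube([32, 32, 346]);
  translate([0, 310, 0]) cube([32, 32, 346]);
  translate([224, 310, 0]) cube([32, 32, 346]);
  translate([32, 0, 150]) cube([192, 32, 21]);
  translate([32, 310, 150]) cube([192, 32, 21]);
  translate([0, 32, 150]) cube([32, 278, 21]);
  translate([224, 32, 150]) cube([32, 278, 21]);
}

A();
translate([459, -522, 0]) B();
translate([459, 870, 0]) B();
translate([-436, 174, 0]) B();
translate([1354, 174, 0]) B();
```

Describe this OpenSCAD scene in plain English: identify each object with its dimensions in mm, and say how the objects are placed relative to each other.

A is a rectangular dining table. The top is 1174×690×29 mm with its upper surface at z = 714 mm. It stands on four round legs of 52 mm diameter, each leg's bounding box inset 37 mm from the nearest pair of top edges, running from the floor to the underside of the top.

B is a four-legged stool. The seat is a 256×342×37 mm slab whose top surface is at z = 383 mm; four square legs, each 32×32 mm in cross-section, run from the floor (z = 0) to the underside of the seat, each flush with a corner of the seat. Four stretchers, 32 mm wide and 21 mm tall, connect adjacent legs with their undersides at z = 150 mm, each running between the inner faces of the legs it joins and aligned with the legs' outer faces on the other axis.

Four stools sit around the table at the −y, +y, −x, +x sides.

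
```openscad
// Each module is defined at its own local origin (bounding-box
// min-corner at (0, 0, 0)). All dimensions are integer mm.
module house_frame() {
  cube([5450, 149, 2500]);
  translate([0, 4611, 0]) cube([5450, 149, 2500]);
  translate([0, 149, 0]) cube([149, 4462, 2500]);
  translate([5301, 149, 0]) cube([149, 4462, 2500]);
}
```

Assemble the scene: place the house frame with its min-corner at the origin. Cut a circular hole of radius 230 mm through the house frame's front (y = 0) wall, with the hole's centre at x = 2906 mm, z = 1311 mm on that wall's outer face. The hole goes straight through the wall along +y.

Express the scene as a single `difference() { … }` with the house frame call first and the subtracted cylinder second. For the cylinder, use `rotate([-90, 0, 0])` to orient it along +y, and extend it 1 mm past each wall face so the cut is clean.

difference() {
  house_frame();
  translate([2906, -1, 1311]) rotate([-90, 0, 0]) cylinder(h = 151, r = 230);
}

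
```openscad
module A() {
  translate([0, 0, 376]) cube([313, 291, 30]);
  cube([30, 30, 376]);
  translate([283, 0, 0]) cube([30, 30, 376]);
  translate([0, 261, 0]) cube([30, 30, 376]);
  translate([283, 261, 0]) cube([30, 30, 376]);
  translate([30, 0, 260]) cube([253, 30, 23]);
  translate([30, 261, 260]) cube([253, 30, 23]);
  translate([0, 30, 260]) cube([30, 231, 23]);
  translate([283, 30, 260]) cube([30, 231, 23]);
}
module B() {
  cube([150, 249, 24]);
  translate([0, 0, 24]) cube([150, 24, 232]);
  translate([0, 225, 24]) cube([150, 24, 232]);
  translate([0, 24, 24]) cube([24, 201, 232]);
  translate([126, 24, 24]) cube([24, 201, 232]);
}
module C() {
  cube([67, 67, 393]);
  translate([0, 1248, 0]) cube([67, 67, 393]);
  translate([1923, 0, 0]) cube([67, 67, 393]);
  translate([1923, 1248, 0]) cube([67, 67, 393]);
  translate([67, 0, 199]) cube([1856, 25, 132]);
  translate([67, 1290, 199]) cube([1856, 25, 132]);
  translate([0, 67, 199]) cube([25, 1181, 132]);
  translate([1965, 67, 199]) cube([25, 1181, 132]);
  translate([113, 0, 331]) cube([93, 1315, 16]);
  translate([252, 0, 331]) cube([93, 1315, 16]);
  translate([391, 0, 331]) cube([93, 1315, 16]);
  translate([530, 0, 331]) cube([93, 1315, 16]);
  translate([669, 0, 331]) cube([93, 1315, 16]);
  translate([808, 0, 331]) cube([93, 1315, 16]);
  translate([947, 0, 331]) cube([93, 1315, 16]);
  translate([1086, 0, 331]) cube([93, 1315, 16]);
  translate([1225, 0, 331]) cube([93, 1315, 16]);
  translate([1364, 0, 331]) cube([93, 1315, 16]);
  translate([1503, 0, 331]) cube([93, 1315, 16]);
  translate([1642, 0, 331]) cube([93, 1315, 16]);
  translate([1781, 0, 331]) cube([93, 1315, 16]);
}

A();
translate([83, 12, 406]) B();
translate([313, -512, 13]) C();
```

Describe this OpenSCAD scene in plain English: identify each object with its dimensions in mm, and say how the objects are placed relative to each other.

A is a four-legged stool. The seat is 313×291 mm, 30 mm thick, top at z = 406 mm. It stands on four square legs, each 30×30 mm in cross-section, from z = 0 to the seat underside, each flush with a corner of the seat. Four stretchers, 30 mm wide and 23 mm tall, connect adjacent legs with their undersides at z = 260 mm, each running between the inner faces of the legs it joins and aligned with the legs' outer faces on the other axis.

B is an open-topped rectangular box: outside dimensions 150×249×256 mm, with a uniform wall and base thickness of 24 mm. The base is a full 150×249 slab on the floor; four walls sit on top of the base. The front and back walls (the −y and +y sides) span the full width; the two side walls fit between them.

C is a bed frame 1990 mm long (x) by 1315 mm wide (y). Four 67×67 mm corner posts, 393 mm tall, at the corners of the footprint. Four rails of 25 mm thickness and 132 mm height run between adjacent posts with their undersides at z = 199 mm, their outer faces flush with the outside of the frame (the two x-running rails run between the posts' inner faces; the two y-running rails run between the posts' inner faces). 13 slats, each 93 mm wide (x) and 16 mm thick, lie across the top of the two x-running rails, running the full 1315 mm width of the frame in y; the slats are evenly spaced along x between the inner faces of the end posts with equal gaps (rounded down to the nearest mm) at the −x end and between each pair — any rounding remainder accumulates at the +x end.

The open box is on top of the stool. The bed frame is beside the stool with their tops flush at z = 406.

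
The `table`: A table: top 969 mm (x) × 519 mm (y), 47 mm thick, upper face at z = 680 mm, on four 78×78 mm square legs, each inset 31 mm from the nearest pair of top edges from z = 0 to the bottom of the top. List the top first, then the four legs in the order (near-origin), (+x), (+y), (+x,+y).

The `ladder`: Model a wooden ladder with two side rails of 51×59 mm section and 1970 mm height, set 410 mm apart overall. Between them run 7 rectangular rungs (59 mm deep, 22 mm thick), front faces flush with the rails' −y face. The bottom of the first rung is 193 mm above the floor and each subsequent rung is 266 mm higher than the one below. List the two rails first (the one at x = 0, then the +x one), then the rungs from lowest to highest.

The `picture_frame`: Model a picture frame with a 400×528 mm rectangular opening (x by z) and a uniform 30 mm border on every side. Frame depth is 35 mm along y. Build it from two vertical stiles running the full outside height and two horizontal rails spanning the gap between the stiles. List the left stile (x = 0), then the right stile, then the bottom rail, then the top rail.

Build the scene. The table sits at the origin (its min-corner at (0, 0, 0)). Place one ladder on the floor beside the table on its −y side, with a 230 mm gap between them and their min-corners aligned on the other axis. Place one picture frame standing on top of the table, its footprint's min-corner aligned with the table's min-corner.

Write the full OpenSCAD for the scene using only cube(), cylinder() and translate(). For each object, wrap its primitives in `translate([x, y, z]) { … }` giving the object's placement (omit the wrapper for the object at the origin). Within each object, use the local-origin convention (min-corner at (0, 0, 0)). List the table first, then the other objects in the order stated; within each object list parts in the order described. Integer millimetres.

translate([0, 0, 633]) cube([969, 519, 47]);
translate([31, 31, 0]) cube([78, 78, 633]);
translate([860, 31, 0]) cube([78, 78, 633]);
translate([31, 410, 0]) cube([78, 78, 633]);
translate([860, 410, 0]) cube([78, 78, 633]);
translate([0, -289, 0]) {
  cube([51, 59, 1970]);
  translate([359, 0, 0]) cube([51, 59, 1970]);
  translate([51, 0, 193]) cube([308, 59, 22]);
  translate([51, 0, 459]) cube([308, 59, 22]);
  translate([51, 0, 725]) cube([308, 59, 22]);
  translate([51, 0, 991]) cube([308, 59, 22]);
  translate([51, 0, 1257]) cube([308, 59, 22]);
  translate([51, 0, 1523]) cube([308, 59, 22]);
  translate([51, 0, 1789]) cube([308, 59, 22]);
}
translate([0, 0, 680]) {
  cube([30, 35, 588]);
  translate([430, 0, 0]) cube([30, 35, 588]);
  translate([30, 0, 0]) cube([400, 35, 30]);
  translate([30, 0, 558]) cube([400, 35, 30]);
}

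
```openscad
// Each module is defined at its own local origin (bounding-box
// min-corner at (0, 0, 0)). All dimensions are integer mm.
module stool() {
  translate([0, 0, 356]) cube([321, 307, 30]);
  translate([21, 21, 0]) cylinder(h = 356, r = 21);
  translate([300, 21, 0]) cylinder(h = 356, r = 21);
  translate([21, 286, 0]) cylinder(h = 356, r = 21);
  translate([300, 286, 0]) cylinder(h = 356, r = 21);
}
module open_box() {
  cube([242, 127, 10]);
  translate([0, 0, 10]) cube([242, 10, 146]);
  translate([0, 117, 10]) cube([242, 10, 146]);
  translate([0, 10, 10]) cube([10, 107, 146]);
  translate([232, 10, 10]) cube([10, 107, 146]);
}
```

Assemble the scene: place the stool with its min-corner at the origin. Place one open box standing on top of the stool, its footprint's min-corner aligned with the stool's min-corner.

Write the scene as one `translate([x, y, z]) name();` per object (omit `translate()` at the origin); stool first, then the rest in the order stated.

stool();
translate([0, 0, 386]) open_box();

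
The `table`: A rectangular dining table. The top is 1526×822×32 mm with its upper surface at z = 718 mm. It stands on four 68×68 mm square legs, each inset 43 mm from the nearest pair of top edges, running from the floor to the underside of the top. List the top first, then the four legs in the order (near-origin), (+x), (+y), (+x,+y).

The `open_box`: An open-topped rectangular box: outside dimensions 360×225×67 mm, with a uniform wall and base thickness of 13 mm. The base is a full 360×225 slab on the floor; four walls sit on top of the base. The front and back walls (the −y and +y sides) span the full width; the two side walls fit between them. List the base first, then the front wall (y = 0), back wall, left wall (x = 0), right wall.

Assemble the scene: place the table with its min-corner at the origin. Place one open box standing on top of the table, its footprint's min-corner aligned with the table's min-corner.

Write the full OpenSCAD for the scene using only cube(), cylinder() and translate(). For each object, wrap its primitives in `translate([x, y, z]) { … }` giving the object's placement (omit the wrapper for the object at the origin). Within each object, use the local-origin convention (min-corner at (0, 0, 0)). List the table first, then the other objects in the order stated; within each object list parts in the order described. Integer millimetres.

translate([0, 0, 686]) cube([1526, 822, 32]);
translate([43, 43, 0]) cube([68, 68, 686]);
translate([1415, 43, 0]) cube([68, 68, 686]);
translate([43, 711, 0]) cube([68, 68, 686]);
translate([1415, 711, 0]) cube([68, 68, 686]);
translate([0, 0, 718]) {
  cube([360, 225, 13]);
  translate([0, 0, 13]) cube([360, 13, 54]);
  translate([0, 212, 13]) cube([360, 13, 54]);
  translate([0, 13, 13]) cube([13, 199, 54]);
  translate([347, 13, 13]) cube([13, 199, 54]);
}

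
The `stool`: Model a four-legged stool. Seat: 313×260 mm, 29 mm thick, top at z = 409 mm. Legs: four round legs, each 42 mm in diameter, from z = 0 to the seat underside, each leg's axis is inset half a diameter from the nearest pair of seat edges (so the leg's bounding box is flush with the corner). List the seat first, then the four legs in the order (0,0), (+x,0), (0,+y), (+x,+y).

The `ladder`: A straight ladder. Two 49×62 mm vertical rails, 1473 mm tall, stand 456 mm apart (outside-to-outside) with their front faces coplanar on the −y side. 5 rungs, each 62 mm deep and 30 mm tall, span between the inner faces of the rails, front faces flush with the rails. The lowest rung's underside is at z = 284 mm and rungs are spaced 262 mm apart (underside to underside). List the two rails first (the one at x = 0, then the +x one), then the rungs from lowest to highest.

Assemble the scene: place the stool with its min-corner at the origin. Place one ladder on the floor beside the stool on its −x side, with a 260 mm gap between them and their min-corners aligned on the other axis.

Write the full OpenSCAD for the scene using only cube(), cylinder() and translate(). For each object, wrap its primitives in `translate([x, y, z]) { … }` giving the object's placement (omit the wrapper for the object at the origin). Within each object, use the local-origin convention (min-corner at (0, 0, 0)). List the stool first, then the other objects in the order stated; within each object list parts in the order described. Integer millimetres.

translate([0, 0, 380]) cube([313, 260, 29]);
translate([21, 21, 0]) cylinder(h = 380, r = 21);
translate([292, 21, 0]) cylinder(h = 380, r = 21);
translate([21, 239, 0]) cylinder(h = 380, r = 21);
translate([292, 239, 0]) cylinder(h = 380, r = 21);
translate([-716, 0, 0]) {
  cube([49, 62, 1473]);
  translate([407, 0, 0]) cube([49, 62, 1473]);
  translate([49, 0, 284]) cube([358, 62, 30]);
  translate([49, 0, 546]) cube([358, 62, 30]);
  translate([49, 0, 808]) cube([358, 62, 30]);
  translate([49, 0, 1070]) cube([358, 62, 30]);
  translate([49, 0, 1332]) cube([358, 62, 30]);
}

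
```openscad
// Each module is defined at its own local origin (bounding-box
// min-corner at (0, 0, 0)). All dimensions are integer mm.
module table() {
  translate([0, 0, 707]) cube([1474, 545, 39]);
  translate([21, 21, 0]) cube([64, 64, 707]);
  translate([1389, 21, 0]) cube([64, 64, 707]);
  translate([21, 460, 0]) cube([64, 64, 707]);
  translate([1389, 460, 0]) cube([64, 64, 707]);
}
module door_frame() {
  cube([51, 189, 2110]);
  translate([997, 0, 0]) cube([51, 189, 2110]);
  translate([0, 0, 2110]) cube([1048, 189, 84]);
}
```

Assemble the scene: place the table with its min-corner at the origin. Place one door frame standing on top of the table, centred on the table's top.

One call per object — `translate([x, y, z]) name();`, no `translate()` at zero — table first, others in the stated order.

table();
translate([213, 178, 746]) door_frame();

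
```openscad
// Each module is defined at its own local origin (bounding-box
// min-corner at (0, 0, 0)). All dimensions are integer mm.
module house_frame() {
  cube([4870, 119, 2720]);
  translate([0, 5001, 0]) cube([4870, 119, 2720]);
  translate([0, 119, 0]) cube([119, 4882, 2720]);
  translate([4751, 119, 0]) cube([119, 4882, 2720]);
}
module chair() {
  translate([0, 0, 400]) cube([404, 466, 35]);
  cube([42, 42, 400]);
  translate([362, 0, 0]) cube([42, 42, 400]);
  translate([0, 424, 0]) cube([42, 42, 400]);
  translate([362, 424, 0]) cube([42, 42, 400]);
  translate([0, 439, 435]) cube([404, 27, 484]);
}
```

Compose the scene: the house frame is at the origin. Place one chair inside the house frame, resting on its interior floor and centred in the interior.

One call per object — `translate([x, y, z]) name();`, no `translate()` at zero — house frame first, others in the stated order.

house_frame();
translate([2233, 2327, 0]) chair();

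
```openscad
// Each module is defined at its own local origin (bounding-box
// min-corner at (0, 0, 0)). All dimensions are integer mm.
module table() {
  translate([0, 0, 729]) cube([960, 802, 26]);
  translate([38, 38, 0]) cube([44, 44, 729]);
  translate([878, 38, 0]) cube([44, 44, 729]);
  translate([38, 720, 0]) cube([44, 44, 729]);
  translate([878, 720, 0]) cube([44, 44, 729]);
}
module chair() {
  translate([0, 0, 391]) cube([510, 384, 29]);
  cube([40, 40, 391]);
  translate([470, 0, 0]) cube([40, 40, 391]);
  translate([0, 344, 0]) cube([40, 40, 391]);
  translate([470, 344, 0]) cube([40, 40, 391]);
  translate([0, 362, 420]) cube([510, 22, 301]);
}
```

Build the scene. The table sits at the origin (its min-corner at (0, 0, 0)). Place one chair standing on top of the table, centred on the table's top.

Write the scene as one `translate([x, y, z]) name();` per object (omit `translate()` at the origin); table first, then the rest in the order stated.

table();
translate([225, 209, 755]) chair();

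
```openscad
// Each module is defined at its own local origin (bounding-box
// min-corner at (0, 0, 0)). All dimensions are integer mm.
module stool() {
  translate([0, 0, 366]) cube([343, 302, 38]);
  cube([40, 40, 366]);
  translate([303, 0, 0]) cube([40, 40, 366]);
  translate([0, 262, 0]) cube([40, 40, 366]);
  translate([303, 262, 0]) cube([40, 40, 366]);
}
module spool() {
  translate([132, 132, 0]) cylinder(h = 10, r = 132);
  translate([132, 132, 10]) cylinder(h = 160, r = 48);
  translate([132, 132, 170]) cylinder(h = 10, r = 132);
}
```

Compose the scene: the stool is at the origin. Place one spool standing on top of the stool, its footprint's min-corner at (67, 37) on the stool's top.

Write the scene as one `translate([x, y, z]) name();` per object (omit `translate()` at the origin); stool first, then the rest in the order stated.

stool();
translate([67, 37, 404]) spool();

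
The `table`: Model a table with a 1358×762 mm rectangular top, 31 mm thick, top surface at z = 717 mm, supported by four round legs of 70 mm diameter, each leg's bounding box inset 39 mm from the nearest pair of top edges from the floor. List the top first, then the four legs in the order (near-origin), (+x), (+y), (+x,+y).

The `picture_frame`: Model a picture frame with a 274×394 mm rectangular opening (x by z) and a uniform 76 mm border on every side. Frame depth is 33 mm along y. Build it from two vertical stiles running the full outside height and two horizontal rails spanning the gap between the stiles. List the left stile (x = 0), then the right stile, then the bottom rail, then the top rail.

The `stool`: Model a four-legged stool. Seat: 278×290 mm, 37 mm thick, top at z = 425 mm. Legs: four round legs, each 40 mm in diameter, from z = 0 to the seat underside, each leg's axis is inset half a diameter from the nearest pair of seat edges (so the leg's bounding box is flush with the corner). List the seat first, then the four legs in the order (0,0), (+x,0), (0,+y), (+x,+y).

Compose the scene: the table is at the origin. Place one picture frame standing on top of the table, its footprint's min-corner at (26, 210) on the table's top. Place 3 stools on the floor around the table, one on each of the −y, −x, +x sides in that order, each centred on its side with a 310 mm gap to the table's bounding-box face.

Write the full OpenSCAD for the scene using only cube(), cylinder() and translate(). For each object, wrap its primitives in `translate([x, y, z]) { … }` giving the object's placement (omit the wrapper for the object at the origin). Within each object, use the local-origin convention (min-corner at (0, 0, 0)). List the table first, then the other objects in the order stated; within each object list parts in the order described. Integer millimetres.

translate([0, 0, 686]) cube([1358, 762, 31]);
translate([74, 74, 0]) cylinder(h = 686, r = 35);
translate([1284, 74, 0]) cylinder(h = 686, r = 35);
translate([74, 688, 0]) cylinder(h = 686, r = 35);
translate([1284, 688, 0]) cylinder(h = 686, r = 35);
translate([26, 210, 717]) {
  cube([76, 33, 546]);
  translate([350, 0, 0]) cube([76, 33, 546]);
  translate([76, 0, 0]) cube([274, 33, 76]);
  translate([76, 0, 470]) cube([274, 33, 76]);
}
translate([540, -600, 0]) {
  translate([0, 0, 388]) cube([278, 290, 37]);
  translate([20, 20, 0]) cylinder(h = 388, r = 20);
  translate([258, 20, 0]) cylinder(h = 388, r = 20);
  translate([20, 270, 0]) cylinder(h = 388, r = 20);
  translate([258, 270, 0]) cylinder(h = 388, r = 20);
}
translate([-588, 236, 0]) {
  translate([0, 0, 388]) cube([278, 290, 37]);
  translate([20, 20, 0]) cylinder(h = 388, r = 20);
  translate([258, 20, 0]) cylinder(h = 388, r = 20);
  translate([20, 270, 0]) cylinder(h = 388, r = 20);
  translate([258, 270, 0]) cylinder(h = 388, r = 20);
}
translate([1668, 236, 0]) {
  translate([0, 0, 388]) cube([278, 290, 37]);
  translate([20, 20, 0]) cylinder(h = 388, r = 20);
  translate([258, 20, 0]) cylinder(h = 388, r = 20);
  translate([20, 270, 0]) cylinder(h = 388, r = 20);
  translate([258, 270, 0]) cylinder(h = 388, r = 20);
}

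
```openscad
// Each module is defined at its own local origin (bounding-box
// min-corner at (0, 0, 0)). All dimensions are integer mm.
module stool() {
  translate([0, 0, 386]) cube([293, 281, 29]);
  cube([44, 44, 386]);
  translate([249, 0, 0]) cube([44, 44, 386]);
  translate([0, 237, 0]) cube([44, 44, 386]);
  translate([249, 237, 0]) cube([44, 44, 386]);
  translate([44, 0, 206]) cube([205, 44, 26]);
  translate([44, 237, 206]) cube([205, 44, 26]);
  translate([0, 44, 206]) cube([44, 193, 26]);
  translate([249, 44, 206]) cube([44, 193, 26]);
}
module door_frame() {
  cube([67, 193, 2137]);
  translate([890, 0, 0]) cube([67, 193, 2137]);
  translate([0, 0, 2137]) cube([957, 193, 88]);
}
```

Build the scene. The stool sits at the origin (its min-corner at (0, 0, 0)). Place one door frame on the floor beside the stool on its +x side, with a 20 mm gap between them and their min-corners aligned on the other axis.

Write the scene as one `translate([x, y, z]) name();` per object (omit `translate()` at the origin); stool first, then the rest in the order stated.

stool();
translate([313, 0, 0]) door_frame();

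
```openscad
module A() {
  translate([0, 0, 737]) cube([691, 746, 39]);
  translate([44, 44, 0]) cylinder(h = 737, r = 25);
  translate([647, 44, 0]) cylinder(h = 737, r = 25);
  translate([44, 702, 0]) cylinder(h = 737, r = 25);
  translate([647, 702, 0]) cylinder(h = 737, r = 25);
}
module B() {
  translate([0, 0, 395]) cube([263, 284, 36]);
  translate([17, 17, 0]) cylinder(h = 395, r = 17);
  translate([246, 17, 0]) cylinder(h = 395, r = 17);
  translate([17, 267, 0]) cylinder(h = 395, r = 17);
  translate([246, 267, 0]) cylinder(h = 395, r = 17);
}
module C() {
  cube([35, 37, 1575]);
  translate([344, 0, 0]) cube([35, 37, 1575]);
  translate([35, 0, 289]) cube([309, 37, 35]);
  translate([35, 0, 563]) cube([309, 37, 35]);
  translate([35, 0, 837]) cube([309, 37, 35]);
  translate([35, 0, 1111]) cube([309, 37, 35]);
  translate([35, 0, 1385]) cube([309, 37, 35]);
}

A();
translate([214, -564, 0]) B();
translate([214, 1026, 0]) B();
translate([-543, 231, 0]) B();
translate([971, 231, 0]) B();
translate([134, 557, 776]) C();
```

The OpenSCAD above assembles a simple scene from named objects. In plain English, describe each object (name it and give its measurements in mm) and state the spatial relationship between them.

A is a table with a 691×746 mm rectangular top, 39 mm thick, top surface at z = 776 mm, supported by four round legs of 50 mm diameter, each leg's bounding box inset 19 mm from the nearest pair of top edges, running from the floor.

B is a four-legged stool. The seat is 263×284 mm, 36 mm thick, top at z = 431 mm. It stands on four round legs, each 34 mm in diameter, from z = 0 to the seat underside, each leg's axis is inset half a diameter from the nearest pair of seat edges (so the leg's bounding box is flush with the corner).

C is a straight ladder. Two 35×37 mm vertical rails, 1575 mm tall, stand 379 mm apart (outside-to-outside) with their front faces coplanar on the −y side. 5 rungs, each 37 mm deep and 35 mm tall, span between the inner faces of the rails, front faces flush with the rails. The lowest rung's underside is at z = 289 mm and rungs are spaced 274 mm apart (underside to underside).

Four stools sit around the table at the −y, +y, −x, +x sides. The ladder is on top of the table.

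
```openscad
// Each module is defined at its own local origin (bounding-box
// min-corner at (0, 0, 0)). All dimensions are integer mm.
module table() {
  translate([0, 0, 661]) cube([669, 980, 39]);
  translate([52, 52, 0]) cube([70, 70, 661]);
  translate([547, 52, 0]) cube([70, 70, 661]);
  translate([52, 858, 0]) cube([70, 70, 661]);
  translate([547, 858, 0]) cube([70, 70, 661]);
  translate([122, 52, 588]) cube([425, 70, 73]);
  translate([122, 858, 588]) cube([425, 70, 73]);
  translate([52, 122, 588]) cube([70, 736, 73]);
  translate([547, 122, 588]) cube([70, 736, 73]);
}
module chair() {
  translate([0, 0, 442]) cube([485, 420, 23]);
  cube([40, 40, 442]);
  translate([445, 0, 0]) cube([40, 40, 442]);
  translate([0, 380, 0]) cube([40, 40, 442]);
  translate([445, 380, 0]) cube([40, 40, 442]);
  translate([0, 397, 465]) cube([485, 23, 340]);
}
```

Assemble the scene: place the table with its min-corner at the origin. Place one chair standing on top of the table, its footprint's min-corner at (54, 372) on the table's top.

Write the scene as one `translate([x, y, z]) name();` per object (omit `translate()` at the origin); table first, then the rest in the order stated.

table();
translate([54, 372, 700]) chair();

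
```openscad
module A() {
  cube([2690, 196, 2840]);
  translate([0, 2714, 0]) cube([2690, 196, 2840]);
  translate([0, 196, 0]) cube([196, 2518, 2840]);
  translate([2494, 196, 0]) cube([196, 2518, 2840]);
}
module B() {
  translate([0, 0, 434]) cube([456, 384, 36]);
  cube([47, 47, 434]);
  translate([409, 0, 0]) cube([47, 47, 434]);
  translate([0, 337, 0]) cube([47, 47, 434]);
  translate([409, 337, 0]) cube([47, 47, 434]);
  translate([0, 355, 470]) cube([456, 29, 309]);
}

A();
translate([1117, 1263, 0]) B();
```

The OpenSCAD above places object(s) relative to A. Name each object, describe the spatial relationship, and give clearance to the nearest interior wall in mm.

A is a house frame. B is a chair. The chair sits inside the house frame, centred. The clearance to the nearest interior wall is 921 mm.

Clearances: x = 921, y = 1067; minimum 921 mm.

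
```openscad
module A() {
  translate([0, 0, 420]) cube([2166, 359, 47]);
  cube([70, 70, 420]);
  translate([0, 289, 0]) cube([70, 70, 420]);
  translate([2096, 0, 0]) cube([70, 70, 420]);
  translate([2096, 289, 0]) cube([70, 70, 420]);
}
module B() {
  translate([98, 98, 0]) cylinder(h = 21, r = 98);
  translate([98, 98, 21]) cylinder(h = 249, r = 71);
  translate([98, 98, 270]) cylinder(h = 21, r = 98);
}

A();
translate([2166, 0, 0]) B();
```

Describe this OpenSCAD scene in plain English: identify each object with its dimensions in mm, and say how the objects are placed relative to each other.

A is a long wooden bench with a 2166 mm (x) × 359 mm (y) seat, 47 mm thick, its top surface 467 mm above the floor. Four 70 mm square legs at the seat corners, flush with the edges, run from z = 0 to the seat underside.

B is a spool: two coaxial disc flanges of radius 98 mm and thickness 21 mm, joined by a core cylinder of radius 71 mm and height 249 mm. The lower flange rests on z = 0 and the three cylinders share a vertical axis.

The spool is against the bench's +x side, with their −y faces flush.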